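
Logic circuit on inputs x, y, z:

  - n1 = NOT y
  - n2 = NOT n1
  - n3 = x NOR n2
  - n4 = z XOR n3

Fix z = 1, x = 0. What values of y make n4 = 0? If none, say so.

y=0

n4 = z XOR n3 must be 0, so z and n3 are equal.
Check with z = 1, x = 0 and y=0:
n1 = NOT y = NOT 0 = 1
n2 = NOT n1 = NOT 1 = 0
n3 = x NOR n2 = 0 NOR 0 = 1
n4 = z XOR n3 = 1 XOR 1 = 0
So n4 = 0.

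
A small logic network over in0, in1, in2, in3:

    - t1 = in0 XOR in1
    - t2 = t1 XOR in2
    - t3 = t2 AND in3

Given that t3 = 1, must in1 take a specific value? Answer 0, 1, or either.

either

Both values of in1 occur among assignments with t3 = 1:
  in1=0: in0=0, in1=0, in2=1, in3=1
  in1=1: in0=0, in1=1, in2=0, in3=1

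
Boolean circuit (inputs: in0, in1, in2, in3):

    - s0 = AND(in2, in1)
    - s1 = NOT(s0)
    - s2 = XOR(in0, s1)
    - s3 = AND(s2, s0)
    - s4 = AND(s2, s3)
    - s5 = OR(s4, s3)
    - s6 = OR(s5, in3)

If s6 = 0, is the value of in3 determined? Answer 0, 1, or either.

s6 = OR(s5, in3) must be 0, so both s5 = 0 and in3 = 0.
Every assignment with s6 = 0 has in3 = 0; there are 7 such assignment(s).

0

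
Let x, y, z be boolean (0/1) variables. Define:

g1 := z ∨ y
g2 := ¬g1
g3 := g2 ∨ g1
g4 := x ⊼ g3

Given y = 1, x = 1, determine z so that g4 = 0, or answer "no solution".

g4 = x ⊼ g3 must be 0, so both x = 1 and g3 = 1.
g3 = g2 ∨ g1 must be 1, so at least one of g2, g1 is 1.
Check with y = 1, x = 1 and z=0:
g1 = z ∨ y = 0 ∨ 1 = 1
g2 = ¬g1 = ¬1 = 0
g3 = g2 ∨ g1 = 0 ∨ 1 = 1
g4 = x ⊼ g3 = 1 ⊼ 1 = 0
So g4 = 0.

z=0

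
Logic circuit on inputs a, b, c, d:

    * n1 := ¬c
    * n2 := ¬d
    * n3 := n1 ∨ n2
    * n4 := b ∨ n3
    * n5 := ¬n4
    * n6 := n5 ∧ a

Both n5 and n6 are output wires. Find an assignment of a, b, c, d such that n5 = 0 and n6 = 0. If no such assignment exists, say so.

Check with a=0, b=1, c=0, d=0:
n1 = ¬c = ¬0 = 1
n2 = ¬d = ¬0 = 1
n3 = n1 ∨ n2 = 1 ∨ 1 = 1
n4 = b ∨ n3 = 1 ∨ 1 = 1
n5 = ¬n4 = ¬1 = 0
n6 = n5 ∧ a = 0 ∧ 0 = 0
So n5 = 0 and n6 = 0.

a=0, b=1, c=0, d=0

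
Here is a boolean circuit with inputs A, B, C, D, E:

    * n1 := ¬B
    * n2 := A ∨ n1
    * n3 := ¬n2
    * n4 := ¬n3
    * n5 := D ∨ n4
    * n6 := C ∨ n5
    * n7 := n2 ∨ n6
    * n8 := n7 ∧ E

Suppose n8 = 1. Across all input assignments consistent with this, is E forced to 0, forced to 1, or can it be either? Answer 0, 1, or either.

1

n8 = n7 ∧ E must be 1, so both n7 = 1 and E = 1.
n7 = n2 ∨ n6 must be 1, so at least one of n2, n6 is 1.
Every assignment with n8 = 1 has E = 1; there are 15 such assignment(s).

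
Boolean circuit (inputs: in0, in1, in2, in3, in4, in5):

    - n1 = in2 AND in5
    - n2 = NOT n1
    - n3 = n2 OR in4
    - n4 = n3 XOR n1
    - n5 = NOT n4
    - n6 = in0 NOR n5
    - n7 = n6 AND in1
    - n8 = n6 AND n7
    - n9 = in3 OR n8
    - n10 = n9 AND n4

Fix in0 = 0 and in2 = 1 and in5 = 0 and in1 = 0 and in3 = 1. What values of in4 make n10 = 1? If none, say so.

in4=1

n10 = n9 AND n4 must be 1, so both n9 = 1 and n4 = 1.
Check with in0 = 0 and in2 = 1 and in5 = 0 and in1 = 0 and in3 = 1 and in4=1:
n1 = in2 AND in5 = 1 AND 0 = 0
n2 = NOT n1 = NOT 0 = 1
n3 = n2 OR in4 = 1 OR 1 = 1
n4 = n3 XOR n1 = 1 XOR 0 = 1
n5 = NOT n4 = NOT 1 = 0
n6 = in0 NOR n5 = 0 NOR 0 = 1
n7 = n6 AND in1 = 1 AND 0 = 0
n8 = n6 AND n7 = 1 AND 0 = 0
n9 = in3 OR n8 = 1 OR 0 = 1
n10 = n9 AND n4 = 1 AND 1 = 1
So n10 = 1.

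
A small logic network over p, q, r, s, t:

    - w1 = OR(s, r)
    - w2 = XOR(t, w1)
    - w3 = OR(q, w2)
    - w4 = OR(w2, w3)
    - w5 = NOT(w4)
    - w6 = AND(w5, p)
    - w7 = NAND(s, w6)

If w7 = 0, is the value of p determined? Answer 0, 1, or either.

1

w7 = NAND(s, w6) must be 0, so both s = 1 and w6 = 1.
w6 = AND(w5, p) must be 1, so both w5 = 1 and p = 1.
w5 = NOT(w4) must be 1, so w4 = 0.
Every assignment with w7 = 0 has p = 1; there are 2 such assignment(s).
  p=1, q=0, r=0, s=1, t=1
  p=1, q=0, r=1, s=1, t=1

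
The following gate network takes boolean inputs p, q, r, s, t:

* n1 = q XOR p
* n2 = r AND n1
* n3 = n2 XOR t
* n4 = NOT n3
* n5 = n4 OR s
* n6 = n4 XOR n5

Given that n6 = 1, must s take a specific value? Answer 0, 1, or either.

n6 = n4 XOR n5 must be 1, so n4 and n5 differ.
Every assignment with n6 = 1 has s = 1; there are 8 such assignment(s).

1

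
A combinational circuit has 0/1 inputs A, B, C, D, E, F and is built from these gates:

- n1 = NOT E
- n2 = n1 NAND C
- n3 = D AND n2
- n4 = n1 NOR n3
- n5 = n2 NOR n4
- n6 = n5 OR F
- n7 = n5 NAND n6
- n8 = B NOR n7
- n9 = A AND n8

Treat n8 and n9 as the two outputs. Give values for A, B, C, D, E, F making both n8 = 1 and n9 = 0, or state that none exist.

A=0, B=0, C=1, D=0, E=0, F=1

Check with A=0, B=0, C=1, D=0, E=0, F=1:
n1 = NOT E = NOT 0 = 1
n2 = n1 NAND C = 1 NAND 1 = 0
n3 = D AND n2 = 0 AND 0 = 0
n4 = n1 NOR n3 = 1 NOR 0 = 0
n5 = n2 NOR n4 = 0 NOR 0 = 1
n6 = n5 OR F = 1 OR 1 = 1
n7 = n5 NAND n6 = 1 NAND 1 = 0
n8 = B NOR n7 = 0 NOR 0 = 1
n9 = A AND n8 = 0 AND 1 = 0
So n8 = 1 and n9 = 0.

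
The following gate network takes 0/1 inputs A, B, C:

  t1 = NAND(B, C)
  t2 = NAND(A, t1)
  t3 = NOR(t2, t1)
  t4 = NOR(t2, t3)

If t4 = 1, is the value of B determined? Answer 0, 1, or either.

Both values of B occur among assignments with t4 = 1:
  B=0: A=1, B=0, C=0
  B=1: A=1, B=1, C=0

either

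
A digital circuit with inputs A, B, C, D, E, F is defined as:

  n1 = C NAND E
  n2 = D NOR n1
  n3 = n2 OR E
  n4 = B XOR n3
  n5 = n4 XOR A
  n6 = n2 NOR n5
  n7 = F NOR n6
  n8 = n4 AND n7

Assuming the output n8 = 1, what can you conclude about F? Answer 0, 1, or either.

n8 = n4 AND n7 must be 1, so both n4 = 1 and n7 = 1.
Every assignment with n8 = 1 has F = 0; there are 9 such assignment(s).

0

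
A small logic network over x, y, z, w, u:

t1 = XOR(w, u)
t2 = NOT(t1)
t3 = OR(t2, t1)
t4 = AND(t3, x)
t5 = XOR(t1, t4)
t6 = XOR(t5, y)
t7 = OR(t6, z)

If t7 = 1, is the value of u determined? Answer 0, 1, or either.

Both values of u occur among assignments with t7 = 1:
  u=0: x=0, y=0, z=0, w=1, u=0
  u=1: x=0, y=0, z=0, w=0, u=1

either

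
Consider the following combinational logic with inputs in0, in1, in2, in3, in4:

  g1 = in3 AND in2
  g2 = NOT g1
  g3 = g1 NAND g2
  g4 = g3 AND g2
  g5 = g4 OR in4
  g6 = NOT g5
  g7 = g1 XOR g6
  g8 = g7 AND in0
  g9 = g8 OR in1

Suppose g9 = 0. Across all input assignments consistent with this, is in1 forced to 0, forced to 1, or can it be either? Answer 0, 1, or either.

0

g9 = g8 OR in1 must be 0, so both g8 = 0 and in1 = 0.
g8 = g7 AND in0 must be 0, so at least one of g7, in0 is 0.
Every assignment with g9 = 0 has in1 = 0; there are 15 such assignment(s).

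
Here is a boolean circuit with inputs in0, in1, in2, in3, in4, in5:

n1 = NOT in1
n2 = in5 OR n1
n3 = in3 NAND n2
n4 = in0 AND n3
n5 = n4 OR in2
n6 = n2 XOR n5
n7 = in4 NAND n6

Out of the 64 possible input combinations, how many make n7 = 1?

49

n7 = in4 NAND n6 must be 1, so at least one of in4, n6 is 0.
Enumerating the 64 input combinations, 49 give n7 = 1 and 15 give n7 = 0.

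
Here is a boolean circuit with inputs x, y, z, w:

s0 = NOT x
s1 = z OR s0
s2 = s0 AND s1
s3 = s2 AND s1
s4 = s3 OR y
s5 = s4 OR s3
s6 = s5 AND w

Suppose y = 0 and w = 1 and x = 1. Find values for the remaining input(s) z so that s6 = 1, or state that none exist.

no solution exists

With y = 0 and w = 1 and x = 1 fixed, none of the 2 settings of z give s6 = 1.
For example, with z=0:
s0 = NOT x = NOT 1 = 0
s1 = z OR s0 = 0 OR 0 = 0
s2 = s0 AND s1 = 0 AND 0 = 0
s3 = s2 AND s1 = 0 AND 0 = 0
s4 = s3 OR y = 0 OR 0 = 0
s5 = s4 OR s3 = 0 OR 0 = 0
s6 = s5 AND w = 0 AND 1 = 0
giving s6 = 0 ≠ 1.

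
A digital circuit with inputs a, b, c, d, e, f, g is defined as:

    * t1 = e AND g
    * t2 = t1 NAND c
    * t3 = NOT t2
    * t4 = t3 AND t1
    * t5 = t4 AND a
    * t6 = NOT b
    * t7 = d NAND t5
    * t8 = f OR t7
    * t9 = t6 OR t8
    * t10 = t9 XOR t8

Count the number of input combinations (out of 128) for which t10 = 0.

127

t10 = t9 XOR t8 must be 0, so t9 and t8 are equal.
Enumerating the 128 input combinations, 127 give t10 = 0 and 1 give t10 = 1.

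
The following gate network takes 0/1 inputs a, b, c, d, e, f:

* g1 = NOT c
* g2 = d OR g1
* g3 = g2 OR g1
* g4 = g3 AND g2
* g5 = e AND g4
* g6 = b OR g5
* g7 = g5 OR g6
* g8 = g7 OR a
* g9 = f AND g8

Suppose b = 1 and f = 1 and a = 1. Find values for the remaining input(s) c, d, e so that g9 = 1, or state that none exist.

c=0 d=0 e=1

g9 = f AND g8 must be 1, so both f = 1 and g8 = 1.
g8 = g7 OR a must be 1, so at least one of g7, a is 1.
Check with b = 1 and f = 1 and a = 1 and c=0, d=0, e=1:
g1 = NOT c = NOT 0 = 1
g2 = d OR g1 = 0 OR 1 = 1
g3 = g2 OR g1 = 1 OR 1 = 1
g4 = g3 AND g2 = 1 AND 1 = 1
g5 = e AND g4 = 1 AND 1 = 1
g6 = b OR g5 = 1 OR 1 = 1
g7 = g5 OR g6 = 1 OR 1 = 1
g8 = g7 OR a = 1 OR 1 = 1
g9 = f AND g8 = 1 AND 1 = 1
So g9 = 1.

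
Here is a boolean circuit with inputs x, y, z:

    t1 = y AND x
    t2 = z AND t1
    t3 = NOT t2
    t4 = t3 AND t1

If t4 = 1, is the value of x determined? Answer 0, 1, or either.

1

t4 = t3 AND t1 must be 1, so both t3 = 1 and t1 = 1.
Every assignment with t4 = 1 has x = 1; there are 1 such assignment(s).
  x=1, y=1, z=0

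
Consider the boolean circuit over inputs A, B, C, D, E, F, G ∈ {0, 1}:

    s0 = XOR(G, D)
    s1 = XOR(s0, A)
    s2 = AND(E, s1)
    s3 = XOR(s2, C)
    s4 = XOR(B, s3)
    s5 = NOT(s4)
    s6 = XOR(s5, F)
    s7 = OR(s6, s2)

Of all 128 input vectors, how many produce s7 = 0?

s7 = OR(s6, s2) must be 0, so both s6 = 0 and s2 = 0.
s6 = XOR(s5, F) must be 0, so s5 and F are equal.
Enumerating the 128 input combinations, 48 give s7 = 0 and 80 give s7 = 1.

48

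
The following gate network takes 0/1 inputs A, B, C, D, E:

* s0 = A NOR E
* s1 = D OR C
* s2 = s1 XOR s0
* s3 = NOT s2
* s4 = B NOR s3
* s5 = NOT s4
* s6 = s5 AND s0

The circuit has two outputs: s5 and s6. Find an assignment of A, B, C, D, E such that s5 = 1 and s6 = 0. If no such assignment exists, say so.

Check with A=1 B=1 C=0 D=1 E=0:
s0 = A NOR E = 1 NOR 0 = 0
s1 = D OR C = 1 OR 0 = 1
s2 = s1 XOR s0 = 1 XOR 0 = 1
s3 = NOT s2 = NOT 1 = 0
s4 = B NOR s3 = 1 NOR 0 = 0
s5 = NOT s4 = NOT 0 = 1
s6 = s5 AND s0 = 1 AND 0 = 0
So s5 = 1 and s6 = 0.

A=1 B=1 C=0 D=1 E=0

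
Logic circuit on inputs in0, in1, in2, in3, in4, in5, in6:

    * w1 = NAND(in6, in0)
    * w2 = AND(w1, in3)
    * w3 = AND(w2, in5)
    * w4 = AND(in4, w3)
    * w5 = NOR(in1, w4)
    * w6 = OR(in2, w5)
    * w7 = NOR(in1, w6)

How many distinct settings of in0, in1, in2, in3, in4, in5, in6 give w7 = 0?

w7 = NOR(in1, w6) must be 0, so at least one of in1, w6 is 1.
Enumerating the 128 input combinations, 125 give w7 = 0 and 3 give w7 = 1.

125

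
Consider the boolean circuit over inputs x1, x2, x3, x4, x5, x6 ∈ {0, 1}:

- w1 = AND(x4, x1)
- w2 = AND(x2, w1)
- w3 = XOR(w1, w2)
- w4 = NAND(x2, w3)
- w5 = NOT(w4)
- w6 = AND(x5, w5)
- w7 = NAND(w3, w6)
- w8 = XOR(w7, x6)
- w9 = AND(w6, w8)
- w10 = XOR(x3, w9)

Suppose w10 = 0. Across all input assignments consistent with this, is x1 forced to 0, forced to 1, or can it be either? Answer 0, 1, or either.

Both values of x1 occur among assignments with w10 = 0:
  x1=0: x1=0, x2=0, x3=0, x4=0, x5=0, x6=0
  x1=1: x1=1, x2=0, x3=0, x4=0, x5=0, x6=0

either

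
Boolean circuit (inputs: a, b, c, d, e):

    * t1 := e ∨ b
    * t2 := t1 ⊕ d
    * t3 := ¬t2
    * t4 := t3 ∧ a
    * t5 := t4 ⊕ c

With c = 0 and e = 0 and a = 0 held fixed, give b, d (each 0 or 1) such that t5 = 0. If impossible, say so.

t5 = t4 ⊕ c must be 0, so t4 and c are equal.
Check with c = 0 and e = 0 and a = 0 and b=0, d=1:
t1 = e ∨ b = 0 ∨ 0 = 0
t2 = t1 ⊕ d = 0 ⊕ 1 = 1
t3 = ¬t2 = ¬1 = 0
t4 = t3 ∧ a = 0 ∧ 0 = 0
t5 = t4 ⊕ c = 0 ⊕ 0 = 0
So t5 = 0.

b=0, d=1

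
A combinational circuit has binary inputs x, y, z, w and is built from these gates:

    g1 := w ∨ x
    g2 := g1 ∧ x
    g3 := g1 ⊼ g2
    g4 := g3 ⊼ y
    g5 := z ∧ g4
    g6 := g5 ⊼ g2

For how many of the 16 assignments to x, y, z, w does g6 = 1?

12

g6 = g5 ⊼ g2 must be 1, so at least one of g5, g2 is 0.
Enumerating the 16 input combinations, 12 give g6 = 1 and 4 give g6 = 0.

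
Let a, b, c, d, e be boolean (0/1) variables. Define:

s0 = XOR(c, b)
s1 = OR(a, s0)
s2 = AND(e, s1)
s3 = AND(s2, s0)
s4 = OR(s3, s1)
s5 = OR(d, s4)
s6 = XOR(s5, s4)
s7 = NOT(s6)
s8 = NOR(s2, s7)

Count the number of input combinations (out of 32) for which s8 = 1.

s8 = NOR(s2, s7) must be 1, so both s2 = 0 and s7 = 0.
Satisfying assignments:
  a=0, b=0, c=0, d=1, e=0
  a=0, b=0, c=0, d=1, e=1
  a=0, b=1, c=1, d=1, e=0
  a=0, b=1, c=1, d=1, e=1

4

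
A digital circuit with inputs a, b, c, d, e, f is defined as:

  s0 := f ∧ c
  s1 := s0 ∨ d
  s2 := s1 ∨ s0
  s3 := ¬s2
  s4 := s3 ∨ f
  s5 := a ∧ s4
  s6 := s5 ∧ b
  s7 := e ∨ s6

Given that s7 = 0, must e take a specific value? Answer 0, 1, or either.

s7 = e ∨ s6 must be 0, so both e = 0 and s6 = 0.
Every assignment with s7 = 0 has e = 0; there are 26 such assignment(s).

0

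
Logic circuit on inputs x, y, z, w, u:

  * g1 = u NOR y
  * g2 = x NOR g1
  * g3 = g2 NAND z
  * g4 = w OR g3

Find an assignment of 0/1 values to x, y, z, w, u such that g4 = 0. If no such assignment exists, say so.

x=0, y=1, z=1, w=0, u=1

g4 = w OR g3 must be 0, so both w = 0 and g3 = 0.
Check with x=0, y=1, z=1, w=0, u=1:
g1 = u NOR y = 1 NOR 1 = 0
g2 = x NOR g1 = 0 NOR 0 = 1
g3 = g2 NAND z = 1 NAND 1 = 0
g4 = w OR g3 = 0 OR 0 = 0
So g4 = 0 as required.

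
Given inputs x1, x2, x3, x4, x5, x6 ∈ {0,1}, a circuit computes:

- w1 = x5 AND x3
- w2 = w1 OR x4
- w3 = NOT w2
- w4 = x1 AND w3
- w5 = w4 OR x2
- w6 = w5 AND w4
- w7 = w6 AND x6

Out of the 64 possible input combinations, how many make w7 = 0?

w7 = w6 AND x6 must be 0, so at least one of w6, x6 is 0.
Enumerating the 64 input combinations, 58 give w7 = 0 and 6 give w7 = 1.

58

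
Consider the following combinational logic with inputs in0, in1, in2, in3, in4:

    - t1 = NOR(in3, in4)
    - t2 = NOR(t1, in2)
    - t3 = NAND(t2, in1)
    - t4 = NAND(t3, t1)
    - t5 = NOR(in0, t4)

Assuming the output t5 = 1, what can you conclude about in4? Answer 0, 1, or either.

0

t5 = NOR(in0, t4) must be 1, so both in0 = 0 and t4 = 0.
t4 = NAND(t3, t1) must be 0, so both t3 = 1 and t1 = 1.
t3 = NAND(t2, in1) must be 1, so at least one of t2, in1 is 0.
Every assignment with t5 = 1 has in4 = 0; there are 4 such assignment(s).
  in0=0, in1=0, in2=0, in3=0, in4=0
  in0=0, in1=0, in2=1, in3=0, in4=0
  in0=0, in1=1, in2=0, in3=0, in4=0
  in0=0, in1=1, in2=1, in3=0, in4=0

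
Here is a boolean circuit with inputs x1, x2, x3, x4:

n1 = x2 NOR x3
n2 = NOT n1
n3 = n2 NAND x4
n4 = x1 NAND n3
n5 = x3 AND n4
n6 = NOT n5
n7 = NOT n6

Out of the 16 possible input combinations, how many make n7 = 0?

n7 = NOT n6 must be 0, so n6 = 1.
n6 = NOT n5 must be 1, so n5 = 0.
Enumerating the 16 input combinations, 10 give n7 = 0 and 6 give n7 = 1.

10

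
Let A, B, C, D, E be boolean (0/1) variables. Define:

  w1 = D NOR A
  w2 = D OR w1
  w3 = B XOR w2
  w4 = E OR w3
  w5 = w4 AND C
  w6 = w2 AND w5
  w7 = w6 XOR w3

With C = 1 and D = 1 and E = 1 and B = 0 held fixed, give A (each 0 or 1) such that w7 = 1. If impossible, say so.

With C = 1 and D = 1 and E = 1 and B = 0 fixed, none of the 2 settings of A give w7 = 1.
For example, with A=1:
w1 = D NOR A = 1 NOR 1 = 0
w2 = D OR w1 = 1 OR 0 = 1
w3 = B XOR w2 = 0 XOR 1 = 1
w4 = E OR w3 = 1 OR 1 = 1
w5 = w4 AND C = 1 AND 1 = 1
w6 = w2 AND w5 = 1 AND 1 = 1
w7 = w6 XOR w3 = 1 XOR 1 = 0
giving w7 = 0 ≠ 1.

no solution exists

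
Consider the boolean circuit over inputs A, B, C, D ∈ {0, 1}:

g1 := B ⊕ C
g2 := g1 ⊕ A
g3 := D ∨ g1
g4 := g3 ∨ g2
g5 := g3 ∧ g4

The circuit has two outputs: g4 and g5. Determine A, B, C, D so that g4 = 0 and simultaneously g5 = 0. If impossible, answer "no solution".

Check with A=0, B=1, C=1, D=0:
g1 = B ⊕ C = 1 ⊕ 1 = 0
g2 = g1 ⊕ A = 0 ⊕ 0 = 0
g3 = D ∨ g1 = 0 ∨ 0 = 0
g4 = g3 ∨ g2 = 0 ∨ 0 = 0
g5 = g3 ∧ g4 = 0 ∧ 0 = 0
So g4 = 0 and g5 = 0.

A=0, B=1, C=1, D=0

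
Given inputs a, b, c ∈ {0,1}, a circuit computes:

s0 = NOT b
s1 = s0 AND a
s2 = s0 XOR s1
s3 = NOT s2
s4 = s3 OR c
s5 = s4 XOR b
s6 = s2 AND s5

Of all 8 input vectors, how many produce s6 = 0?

7

s6 = s2 AND s5 must be 0, so at least one of s2, s5 is 0.
Enumerating the 8 input combinations, 7 give s6 = 0 and 1 give s6 = 1.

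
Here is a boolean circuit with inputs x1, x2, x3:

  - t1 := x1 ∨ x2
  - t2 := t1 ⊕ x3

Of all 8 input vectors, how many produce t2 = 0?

4

t2 = t1 ⊕ x3 must be 0, so t1 and x3 are equal.
Satisfying assignments:
  x1=0, x2=0, x3=0
  x1=0, x2=1, x3=1
  x1=1, x2=0, x3=1
  x1=1, x2=1, x3=1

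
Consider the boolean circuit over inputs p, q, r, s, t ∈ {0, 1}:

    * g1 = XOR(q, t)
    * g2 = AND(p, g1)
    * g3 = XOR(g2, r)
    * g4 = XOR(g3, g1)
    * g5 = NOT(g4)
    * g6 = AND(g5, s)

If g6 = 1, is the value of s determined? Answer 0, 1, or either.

g6 = AND(g5, s) must be 1, so both g5 = 1 and s = 1.
Every assignment with g6 = 1 has s = 1; there are 8 such assignment(s).

1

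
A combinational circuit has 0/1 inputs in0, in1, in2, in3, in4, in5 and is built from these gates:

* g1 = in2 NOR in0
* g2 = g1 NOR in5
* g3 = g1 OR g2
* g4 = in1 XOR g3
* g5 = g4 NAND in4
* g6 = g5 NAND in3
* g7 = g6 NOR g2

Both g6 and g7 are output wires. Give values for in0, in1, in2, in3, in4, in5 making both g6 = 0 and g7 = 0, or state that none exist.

Check with in0=0 in1=1 in2=1 in3=1 in4=1 in5=0:
g1 = in2 NOR in0 = 1 NOR 0 = 0
g2 = g1 NOR in5 = 0 NOR 0 = 1
g3 = g1 OR g2 = 0 OR 1 = 1
g4 = in1 XOR g3 = 1 XOR 1 = 0
g5 = g4 NAND in4 = 0 NAND 1 = 1
g6 = g5 NAND in3 = 1 NAND 1 = 0
g7 = g6 NOR g2 = 0 NOR 1 = 0
So g6 = 0 and g7 = 0.

in0=0 in1=1 in2=1 in3=1 in4=1 in5=0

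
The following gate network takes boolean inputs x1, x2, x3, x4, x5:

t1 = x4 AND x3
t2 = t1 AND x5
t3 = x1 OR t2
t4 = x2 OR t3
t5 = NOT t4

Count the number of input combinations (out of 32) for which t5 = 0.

t5 = NOT t4 must be 0, so t4 = 1.
Enumerating the 32 input combinations, 25 give t5 = 0 and 7 give t5 = 1.

25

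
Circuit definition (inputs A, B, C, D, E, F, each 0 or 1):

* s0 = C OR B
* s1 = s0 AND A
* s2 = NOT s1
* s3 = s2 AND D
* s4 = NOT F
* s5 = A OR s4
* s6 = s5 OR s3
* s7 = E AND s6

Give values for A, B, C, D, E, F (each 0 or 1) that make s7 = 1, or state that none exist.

s7 = E AND s6 must be 1, so both E = 1 and s6 = 1.
Check with A=1 B=1 C=1 D=0 E=1 F=1:
s0 = C OR B = 1 OR 1 = 1
s1 = s0 AND A = 1 AND 1 = 1
s2 = NOT s1 = NOT 1 = 0
s3 = s2 AND D = 0 AND 0 = 0
s4 = NOT F = NOT 1 = 0
s5 = A OR s4 = 1 OR 0 = 1
s6 = s5 OR s3 = 1 OR 0 = 1
s7 = E AND s6 = 1 AND 1 = 1
So s7 = 1 as required.

A=1 B=1 C=1 D=0 E=1 F=1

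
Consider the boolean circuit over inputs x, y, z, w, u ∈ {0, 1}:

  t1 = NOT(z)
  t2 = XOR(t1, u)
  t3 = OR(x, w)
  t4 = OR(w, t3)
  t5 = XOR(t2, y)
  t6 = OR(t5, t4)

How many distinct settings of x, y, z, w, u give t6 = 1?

28

t6 = OR(t5, t4) must be 1, so at least one of t5, t4 is 1.
Enumerating the 32 input combinations, 28 give t6 = 1 and 4 give t6 = 0.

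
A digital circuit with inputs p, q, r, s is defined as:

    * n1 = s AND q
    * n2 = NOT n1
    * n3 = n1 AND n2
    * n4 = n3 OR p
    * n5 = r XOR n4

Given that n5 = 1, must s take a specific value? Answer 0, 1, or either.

Both values of s occur among assignments with n5 = 1:
  s=0: p=0, q=0, r=1, s=0
  s=1: p=0, q=0, r=1, s=1

either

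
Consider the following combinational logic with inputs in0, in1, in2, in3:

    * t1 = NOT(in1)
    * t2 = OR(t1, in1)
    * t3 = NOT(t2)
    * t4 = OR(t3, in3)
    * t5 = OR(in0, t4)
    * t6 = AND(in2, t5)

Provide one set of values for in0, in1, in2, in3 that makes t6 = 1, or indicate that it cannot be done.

in0=0, in1=1, in2=1, in3=1

t6 = AND(in2, t5) must be 1, so both in2 = 1 and t5 = 1.
t5 = OR(in0, t4) must be 1, so at least one of in0, t4 is 1.
Check with in0=0, in1=1, in2=1, in3=1:
t1 = NOT(in1) = NOT 1 = 0
t2 = OR(t1, in1) = OR(0, 1) = 1
t3 = NOT(t2) = NOT 1 = 0
t4 = OR(t3, in3) = OR(0, 1) = 1
t5 = OR(in0, t4) = OR(0, 1) = 1
t6 = AND(in2, t5) = AND(1, 1) = 1
So t6 = 1 as required.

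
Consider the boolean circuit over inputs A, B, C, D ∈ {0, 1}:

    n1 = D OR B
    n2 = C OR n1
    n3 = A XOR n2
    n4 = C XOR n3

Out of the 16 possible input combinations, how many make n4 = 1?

8

n4 = C XOR n3 must be 1, so C and n3 differ.
Enumerating the 16 input combinations, 8 give n4 = 1 and 8 give n4 = 0.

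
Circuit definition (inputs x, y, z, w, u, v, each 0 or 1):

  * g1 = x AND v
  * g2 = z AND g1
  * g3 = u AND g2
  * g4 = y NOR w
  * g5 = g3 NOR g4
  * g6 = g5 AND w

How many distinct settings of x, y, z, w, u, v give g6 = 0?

g6 = g5 AND w must be 0, so at least one of g5, w is 0.
Enumerating the 64 input combinations, 34 give g6 = 0 and 30 give g6 = 1.

34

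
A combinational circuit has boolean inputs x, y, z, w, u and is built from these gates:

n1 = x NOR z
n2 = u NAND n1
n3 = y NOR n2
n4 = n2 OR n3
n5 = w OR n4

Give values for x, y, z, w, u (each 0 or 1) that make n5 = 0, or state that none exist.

n5 = w OR n4 must be 0, so both w = 0 and n4 = 0.
Check with x=0, y=1, z=0, w=0, u=1:
n1 = x NOR z = 0 NOR 0 = 1
n2 = u NAND n1 = 1 NAND 1 = 0
n3 = y NOR n2 = 1 NOR 0 = 0
n4 = n2 OR n3 = 0 OR 0 = 0
n5 = w OR n4 = 0 OR 0 = 0
So n5 = 0 as required.

x=0, y=1, z=0, w=0, u=1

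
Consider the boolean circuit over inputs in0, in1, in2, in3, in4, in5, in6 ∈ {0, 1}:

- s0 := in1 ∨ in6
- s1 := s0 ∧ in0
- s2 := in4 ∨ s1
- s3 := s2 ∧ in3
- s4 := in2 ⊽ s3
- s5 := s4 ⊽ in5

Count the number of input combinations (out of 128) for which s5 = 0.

85

s5 = s4 ⊽ in5 must be 0, so at least one of s4, in5 is 1.
Enumerating the 128 input combinations, 85 give s5 = 0 and 43 give s5 = 1.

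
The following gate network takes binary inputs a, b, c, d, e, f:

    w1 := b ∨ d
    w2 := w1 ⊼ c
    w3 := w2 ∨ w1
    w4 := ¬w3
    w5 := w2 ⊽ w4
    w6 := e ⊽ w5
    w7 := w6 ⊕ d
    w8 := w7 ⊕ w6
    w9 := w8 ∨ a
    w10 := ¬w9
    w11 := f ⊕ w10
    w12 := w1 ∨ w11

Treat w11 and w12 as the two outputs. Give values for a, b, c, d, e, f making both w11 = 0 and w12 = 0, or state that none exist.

a=0, b=0, c=1, d=0, e=1, f=1

Check with a=0, b=0, c=1, d=0, e=1, f=1:
w1 = b ∨ d = 0 ∨ 0 = 0
w2 = w1 ⊼ c = 0 ⊼ 1 = 1
w3 = w2 ∨ w1 = 1 ∨ 0 = 1
w4 = ¬w3 = ¬1 = 0
w5 = w2 ⊽ w4 = 1 ⊽ 0 = 0
w6 = e ⊽ w5 = 1 ⊽ 0 = 0
w7 = w6 ⊕ d = 0 ⊕ 0 = 0
w8 = w7 ⊕ w6 = 0 ⊕ 0 = 0
w9 = w8 ∨ a = 0 ∨ 0 = 0
w10 = ¬w9 = ¬0 = 1
w11 = f ⊕ w10 = 1 ⊕ 1 = 0
w12 = w1 ∨ w11 = 0 ∨ 0 = 0
So w11 = 0 and w12 = 0.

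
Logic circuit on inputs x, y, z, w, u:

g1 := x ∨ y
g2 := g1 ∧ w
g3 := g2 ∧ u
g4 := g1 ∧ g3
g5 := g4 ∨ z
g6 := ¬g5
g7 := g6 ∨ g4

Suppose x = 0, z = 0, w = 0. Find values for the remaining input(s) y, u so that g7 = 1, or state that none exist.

g7 = g6 ∨ g4 must be 1, so at least one of g6, g4 is 1.
Check with x = 0, z = 0, w = 0 and y=0, u=1:
g1 = x ∨ y = 0 ∨ 0 = 0
g2 = g1 ∧ w = 0 ∧ 0 = 0
g3 = g2 ∧ u = 0 ∧ 1 = 0
g4 = g1 ∧ g3 = 0 ∧ 0 = 0
g5 = g4 ∨ z = 0 ∨ 0 = 0
g6 = ¬g5 = ¬0 = 1
g7 = g6 ∨ g4 = 1 ∨ 0 = 1
So g7 = 1.

y=0, u=1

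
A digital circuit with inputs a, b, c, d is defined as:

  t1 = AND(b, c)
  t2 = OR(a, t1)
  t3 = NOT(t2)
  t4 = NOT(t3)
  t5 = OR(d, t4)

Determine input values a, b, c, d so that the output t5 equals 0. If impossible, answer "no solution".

t5 = OR(d, t4) must be 0, so both d = 0 and t4 = 0.
t4 = NOT(t3) must be 0, so t3 = 1.
Check with a=0, b=0, c=1, d=0:
t1 = AND(b, c) = AND(0, 1) = 0
t2 = OR(a, t1) = OR(0, 0) = 0
t3 = NOT(t2) = NOT 0 = 1
t4 = NOT(t3) = NOT 1 = 0
t5 = OR(d, t4) = OR(0, 0) = 0
So t5 = 0 as required.

a=0, b=0, c=1, d=0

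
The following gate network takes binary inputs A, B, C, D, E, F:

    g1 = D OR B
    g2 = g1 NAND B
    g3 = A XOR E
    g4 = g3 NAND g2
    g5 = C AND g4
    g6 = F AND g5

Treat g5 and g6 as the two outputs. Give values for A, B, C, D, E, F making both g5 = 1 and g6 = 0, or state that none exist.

Check with A=1, B=1, C=1, D=0, E=0, F=0:
g1 = D OR B = 0 OR 1 = 1
g2 = g1 NAND B = 1 NAND 1 = 0
g3 = A XOR E = 1 XOR 0 = 1
g4 = g3 NAND g2 = 1 NAND 0 = 1
g5 = C AND g4 = 1 AND 1 = 1
g6 = F AND g5 = 0 AND 1 = 0
So g5 = 1 and g6 = 0.

A=1, B=1, C=1, D=0, E=0, F=0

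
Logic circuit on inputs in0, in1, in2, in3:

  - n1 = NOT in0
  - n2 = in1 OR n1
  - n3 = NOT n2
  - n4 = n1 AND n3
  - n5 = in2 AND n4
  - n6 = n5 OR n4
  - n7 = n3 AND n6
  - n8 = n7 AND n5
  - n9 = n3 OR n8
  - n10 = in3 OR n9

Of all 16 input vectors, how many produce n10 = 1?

n10 = in3 OR n9 must be 1, so at least one of in3, n9 is 1.
Enumerating the 16 input combinations, 10 give n10 = 1 and 6 give n10 = 0.

10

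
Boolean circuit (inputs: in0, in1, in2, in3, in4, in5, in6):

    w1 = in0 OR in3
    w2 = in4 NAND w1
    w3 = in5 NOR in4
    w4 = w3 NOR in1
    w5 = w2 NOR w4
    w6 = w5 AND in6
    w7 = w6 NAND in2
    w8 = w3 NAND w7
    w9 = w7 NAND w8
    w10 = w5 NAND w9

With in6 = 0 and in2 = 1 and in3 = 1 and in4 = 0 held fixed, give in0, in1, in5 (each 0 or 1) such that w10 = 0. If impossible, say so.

no solution exists

With in6 = 0 and in2 = 1 and in3 = 1 and in4 = 0 fixed, none of the 8 settings of in0, in1, in5 give w10 = 0.
For example, with in0=0, in1=1, in5=1:
w1 = in0 OR in3 = 0 OR 1 = 1
w2 = in4 NAND w1 = 0 NAND 1 = 1
w3 = in5 NOR in4 = 1 NOR 0 = 0
w4 = w3 NOR in1 = 0 NOR 1 = 0
w5 = w2 NOR w4 = 1 NOR 0 = 0
w6 = w5 AND in6 = 0 AND 0 = 0
w7 = w6 NAND in2 = 0 NAND 1 = 1
w8 = w3 NAND w7 = 0 NAND 1 = 1
w9 = w7 NAND w8 = 1 NAND 1 = 0
w10 = w5 NAND w9 = 0 NAND 0 = 1
giving w10 = 1 ≠ 0.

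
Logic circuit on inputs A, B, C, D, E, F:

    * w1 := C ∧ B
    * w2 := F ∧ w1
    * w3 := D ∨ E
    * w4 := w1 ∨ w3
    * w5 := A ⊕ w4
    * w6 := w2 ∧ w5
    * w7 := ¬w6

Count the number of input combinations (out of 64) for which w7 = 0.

w7 = ¬w6 must be 0, so w6 = 1.
Enumerating the 64 input combinations, 4 give w7 = 0 and 60 give w7 = 1.

4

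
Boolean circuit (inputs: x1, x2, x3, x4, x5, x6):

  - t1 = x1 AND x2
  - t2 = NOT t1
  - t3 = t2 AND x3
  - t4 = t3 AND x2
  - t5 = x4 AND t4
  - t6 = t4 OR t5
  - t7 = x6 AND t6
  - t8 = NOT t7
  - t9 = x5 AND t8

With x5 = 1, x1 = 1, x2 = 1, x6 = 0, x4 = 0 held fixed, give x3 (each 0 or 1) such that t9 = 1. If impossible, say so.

x3=1

t9 = x5 AND t8 must be 1, so both x5 = 1 and t8 = 1.
Check with x5 = 1, x1 = 1, x2 = 1, x6 = 0, x4 = 0 and x3=1:
t1 = x1 AND x2 = 1 AND 1 = 1
t2 = NOT t1 = NOT 1 = 0
t3 = t2 AND x3 = 0 AND 1 = 0
t4 = t3 AND x2 = 0 AND 1 = 0
t5 = x4 AND t4 = 0 AND 0 = 0
t6 = t4 OR t5 = 0 OR 0 = 0
t7 = x6 AND t6 = 0 AND 0 = 0
t8 = NOT t7 = NOT 0 = 1
t9 = x5 AND t8 = 1 AND 1 = 1
So t9 = 1.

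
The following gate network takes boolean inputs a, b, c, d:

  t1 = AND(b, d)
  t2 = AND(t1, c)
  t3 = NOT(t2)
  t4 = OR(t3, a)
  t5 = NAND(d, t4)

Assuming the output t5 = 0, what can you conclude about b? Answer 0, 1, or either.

Both values of b occur among assignments with t5 = 0:
  b=0: a=0, b=0, c=0, d=1
  b=1: a=0, b=1, c=0, d=1

either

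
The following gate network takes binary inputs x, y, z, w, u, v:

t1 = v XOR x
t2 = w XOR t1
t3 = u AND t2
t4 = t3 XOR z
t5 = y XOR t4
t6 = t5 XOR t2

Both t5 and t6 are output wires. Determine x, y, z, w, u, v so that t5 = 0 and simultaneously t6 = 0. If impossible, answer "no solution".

x=0 y=1 z=1 w=0 u=0 v=0

Check with x=0 y=1 z=1 w=0 u=0 v=0:
t1 = v XOR x = 0 XOR 0 = 0
t2 = w XOR t1 = 0 XOR 0 = 0
t3 = u AND t2 = 0 AND 0 = 0
t4 = t3 XOR z = 0 XOR 1 = 1
t5 = y XOR t4 = 1 XOR 1 = 0
t6 = t5 XOR t2 = 0 XOR 0 = 0
So t5 = 0 and t6 = 0.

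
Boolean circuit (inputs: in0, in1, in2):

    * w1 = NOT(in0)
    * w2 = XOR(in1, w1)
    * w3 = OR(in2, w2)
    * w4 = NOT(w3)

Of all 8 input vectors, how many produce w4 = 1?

w4 = NOT(w3) must be 1, so w3 = 0.
w3 = OR(in2, w2) must be 0, so both in2 = 0 and w2 = 0.
Satisfying assignments:
  in0=0, in1=1, in2=0
  in0=1, in1=0, in2=0

2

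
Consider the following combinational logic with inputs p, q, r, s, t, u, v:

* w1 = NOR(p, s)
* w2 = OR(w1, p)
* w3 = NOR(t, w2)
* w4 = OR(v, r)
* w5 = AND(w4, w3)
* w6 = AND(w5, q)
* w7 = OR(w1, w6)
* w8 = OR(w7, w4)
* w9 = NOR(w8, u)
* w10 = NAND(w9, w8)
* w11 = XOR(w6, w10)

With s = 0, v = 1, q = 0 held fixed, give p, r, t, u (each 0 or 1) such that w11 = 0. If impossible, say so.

no solution exists

With s = 0, v = 1, q = 0 fixed, none of the 16 settings of p, r, t, u give w11 = 0.
For example, with p=0, r=0, t=0, u=0:
w1 = NOR(p, s) = NOR(0, 0) = 1
w2 = OR(w1, p) = OR(1, 0) = 1
w3 = NOR(t, w2) = NOR(0, 1) = 0
w4 = OR(v, r) = OR(1, 0) = 1
w5 = AND(w4, w3) = AND(1, 0) = 0
w6 = AND(w5, q) = AND(0, 0) = 0
w7 = OR(w1, w6) = OR(1, 0) = 1
w8 = OR(w7, w4) = OR(1, 1) = 1
w9 = NOR(w8, u) = NOR(1, 0) = 0
w10 = NAND(w9, w8) = NAND(0, 1) = 1
w11 = XOR(w6, w10) = XOR(0, 1) = 1
giving w11 = 1 ≠ 0.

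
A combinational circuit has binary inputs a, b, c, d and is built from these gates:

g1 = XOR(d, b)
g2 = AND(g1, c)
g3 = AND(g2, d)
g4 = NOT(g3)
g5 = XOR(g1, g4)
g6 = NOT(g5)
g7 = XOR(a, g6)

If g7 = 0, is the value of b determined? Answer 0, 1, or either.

either

Both values of b occur among assignments with g7 = 0:
  b=0: a=0, b=0, c=0, d=0
  b=1: a=0, b=1, c=0, d=1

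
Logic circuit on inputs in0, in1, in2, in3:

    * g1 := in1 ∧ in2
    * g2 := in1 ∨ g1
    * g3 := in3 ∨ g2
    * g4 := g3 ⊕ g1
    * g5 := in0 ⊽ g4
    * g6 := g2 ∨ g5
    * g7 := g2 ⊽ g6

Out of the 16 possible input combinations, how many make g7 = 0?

g7 = g2 ⊽ g6 must be 0, so at least one of g2, g6 is 1.
Enumerating the 16 input combinations, 10 give g7 = 0 and 6 give g7 = 1.

10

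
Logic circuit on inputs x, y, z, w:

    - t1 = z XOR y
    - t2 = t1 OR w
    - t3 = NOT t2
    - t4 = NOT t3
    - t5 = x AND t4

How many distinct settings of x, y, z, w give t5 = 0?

10

t5 = x AND t4 must be 0, so at least one of x, t4 is 0.
Enumerating the 16 input combinations, 10 give t5 = 0 and 6 give t5 = 1.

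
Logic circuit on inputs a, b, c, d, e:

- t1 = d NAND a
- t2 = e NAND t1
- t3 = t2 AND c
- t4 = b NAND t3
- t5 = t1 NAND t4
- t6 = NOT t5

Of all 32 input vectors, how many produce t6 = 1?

t6 = NOT t5 must be 1, so t5 = 0.
Enumerating the 32 input combinations, 21 give t6 = 1 and 11 give t6 = 0.

21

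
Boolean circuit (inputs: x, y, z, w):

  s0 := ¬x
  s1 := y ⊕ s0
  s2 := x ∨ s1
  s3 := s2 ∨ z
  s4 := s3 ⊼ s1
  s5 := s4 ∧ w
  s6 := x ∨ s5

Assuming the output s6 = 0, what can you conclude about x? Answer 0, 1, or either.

0

s6 = x ∨ s5 must be 0, so both x = 0 and s5 = 0.
s5 = s4 ∧ w must be 0, so at least one of s4, w is 0.
Every assignment with s6 = 0 has x = 0; there are 6 such assignment(s).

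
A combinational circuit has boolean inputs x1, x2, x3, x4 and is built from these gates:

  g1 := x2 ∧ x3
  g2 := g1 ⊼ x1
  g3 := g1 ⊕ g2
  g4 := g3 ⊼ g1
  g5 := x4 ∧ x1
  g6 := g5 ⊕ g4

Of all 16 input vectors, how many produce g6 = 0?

4

g6 = g5 ⊕ g4 must be 0, so g5 and g4 are equal.
Satisfying assignments:
  x1=1, x2=0, x3=0, x4=1
  x1=1, x2=0, x3=1, x4=1
  x1=1, x2=1, x3=0, x4=1
  x1=1, x2=1, x3=1, x4=0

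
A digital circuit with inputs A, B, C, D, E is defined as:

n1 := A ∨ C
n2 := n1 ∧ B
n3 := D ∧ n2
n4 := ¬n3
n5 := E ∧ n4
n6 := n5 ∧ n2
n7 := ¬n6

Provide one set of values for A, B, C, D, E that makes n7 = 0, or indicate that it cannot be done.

A=0 B=1 C=1 D=0 E=1

Check with A=0 B=1 C=1 D=0 E=1:
n1 = A ∨ C = 0 ∨ 1 = 1
n2 = n1 ∧ B = 1 ∧ 1 = 1
n3 = D ∧ n2 = 0 ∧ 1 = 0
n4 = ¬n3 = ¬0 = 1
n5 = E ∧ n4 = 1 ∧ 1 = 1
n6 = n5 ∧ n2 = 1 ∧ 1 = 1
n7 = ¬n6 = ¬1 = 0
So n7 = 0 as required.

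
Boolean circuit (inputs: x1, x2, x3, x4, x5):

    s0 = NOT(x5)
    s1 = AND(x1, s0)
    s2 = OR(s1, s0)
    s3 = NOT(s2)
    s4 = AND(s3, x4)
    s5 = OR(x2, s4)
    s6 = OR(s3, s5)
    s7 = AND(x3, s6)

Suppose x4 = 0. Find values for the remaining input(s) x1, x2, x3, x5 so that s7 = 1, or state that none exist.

s7 = AND(x3, s6) must be 1, so both x3 = 1 and s6 = 1.
Check with x4 = 0 and x1=1, x2=0, x3=1, x5=1:
s0 = NOT(x5) = NOT 1 = 0
s1 = AND(x1, s0) = AND(1, 0) = 0
s2 = OR(s1, s0) = OR(0, 0) = 0
s3 = NOT(s2) = NOT 0 = 1
s4 = AND(s3, x4) = AND(1, 0) = 0
s5 = OR(x2, s4) = OR(0, 0) = 0
s6 = OR(s3, s5) = OR(1, 0) = 1
s7 = AND(x3, s6) = AND(1, 1) = 1
So s7 = 1.

x1=1 x2=0 x3=1 x5=1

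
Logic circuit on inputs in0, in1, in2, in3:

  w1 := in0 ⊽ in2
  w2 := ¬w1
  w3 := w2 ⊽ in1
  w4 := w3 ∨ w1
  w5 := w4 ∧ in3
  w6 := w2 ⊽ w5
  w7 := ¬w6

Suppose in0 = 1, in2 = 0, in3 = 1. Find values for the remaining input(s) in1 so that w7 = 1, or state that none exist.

in1=1

w7 = ¬w6 must be 1, so w6 = 0.
Check with in0 = 1, in2 = 0, in3 = 1 and in1=1:
w1 = in0 ⊽ in2 = 1 ⊽ 0 = 0
w2 = ¬w1 = ¬0 = 1
w3 = w2 ⊽ in1 = 1 ⊽ 1 = 0
w4 = w3 ∨ w1 = 0 ∨ 0 = 0
w5 = w4 ∧ in3 = 0 ∧ 1 = 0
w6 = w2 ⊽ w5 = 1 ⊽ 0 = 0
w7 = ¬w6 = ¬0 = 1
So w7 = 1.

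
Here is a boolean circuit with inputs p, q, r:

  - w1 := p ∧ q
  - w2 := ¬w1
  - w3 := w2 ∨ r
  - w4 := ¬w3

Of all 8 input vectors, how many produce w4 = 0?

w4 = ¬w3 must be 0, so w3 = 1.
Enumerating the 8 input combinations, 7 give w4 = 0 and 1 give w4 = 1.

7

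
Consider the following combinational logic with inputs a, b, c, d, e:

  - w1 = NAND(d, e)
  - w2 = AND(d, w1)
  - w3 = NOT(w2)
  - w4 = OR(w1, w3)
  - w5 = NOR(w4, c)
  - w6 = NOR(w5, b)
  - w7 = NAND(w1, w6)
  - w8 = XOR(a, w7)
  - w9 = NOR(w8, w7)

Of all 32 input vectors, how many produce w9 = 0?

w9 = NOR(w8, w7) must be 0, so at least one of w8, w7 is 1.
Enumerating the 32 input combinations, 26 give w9 = 0 and 6 give w9 = 1.

26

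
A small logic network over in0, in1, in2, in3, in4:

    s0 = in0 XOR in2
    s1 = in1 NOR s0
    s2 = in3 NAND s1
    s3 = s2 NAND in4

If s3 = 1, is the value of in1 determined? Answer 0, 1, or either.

either

Both values of in1 occur among assignments with s3 = 1:
  in1=0: in0=0, in1=0, in2=0, in3=0, in4=0
  in1=1: in0=0, in1=1, in2=0, in3=0, in4=0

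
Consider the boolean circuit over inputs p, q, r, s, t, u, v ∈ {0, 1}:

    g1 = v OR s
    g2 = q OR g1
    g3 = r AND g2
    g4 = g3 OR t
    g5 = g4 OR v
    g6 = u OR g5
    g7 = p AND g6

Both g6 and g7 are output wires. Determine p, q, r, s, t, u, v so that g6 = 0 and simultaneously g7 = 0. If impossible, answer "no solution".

Check with p=1, q=1, r=0, s=1, t=0, u=0, v=0:
g1 = v OR s = 0 OR 1 = 1
g2 = q OR g1 = 1 OR 1 = 1
g3 = r AND g2 = 0 AND 1 = 0
g4 = g3 OR t = 0 OR 0 = 0
g5 = g4 OR v = 0 OR 0 = 0
g6 = u OR g5 = 0 OR 0 = 0
g7 = p AND g6 = 1 AND 0 = 0
So g6 = 0 and g7 = 0.

p=1, q=1, r=0, s=1, t=0, u=0, v=0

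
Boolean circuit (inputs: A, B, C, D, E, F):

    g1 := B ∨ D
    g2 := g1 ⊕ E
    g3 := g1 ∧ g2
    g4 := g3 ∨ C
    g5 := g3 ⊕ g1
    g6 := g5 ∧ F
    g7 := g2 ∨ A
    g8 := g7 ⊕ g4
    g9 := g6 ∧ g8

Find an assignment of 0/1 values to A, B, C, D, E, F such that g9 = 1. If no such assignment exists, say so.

A=1, B=0, C=0, D=1, E=1, F=1

g9 = g6 ∧ g8 must be 1, so both g6 = 1 and g8 = 1.
g6 = g5 ∧ F must be 1, so both g5 = 1 and F = 1.
Check with A=1, B=0, C=0, D=1, E=1, F=1:
g1 = B ∨ D = 0 ∨ 1 = 1
g2 = g1 ⊕ E = 1 ⊕ 1 = 0
g3 = g1 ∧ g2 = 1 ∧ 0 = 0
g4 = g3 ∨ C = 0 ∨ 0 = 0
g5 = g3 ⊕ g1 = 0 ⊕ 1 = 1
g6 = g5 ∧ F = 1 ∧ 1 = 1
g7 = g2 ∨ A = 0 ∨ 1 = 1
g8 = g7 ⊕ g4 = 1 ⊕ 0 = 1
g9 = g6 ∧ g8 = 1 ∧ 1 = 1
So g9 = 1 as required.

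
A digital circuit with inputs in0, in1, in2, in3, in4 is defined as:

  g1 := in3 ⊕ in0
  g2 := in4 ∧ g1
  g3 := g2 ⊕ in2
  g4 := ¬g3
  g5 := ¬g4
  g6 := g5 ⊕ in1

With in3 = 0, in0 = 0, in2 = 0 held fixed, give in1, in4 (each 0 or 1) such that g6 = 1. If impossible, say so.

Check with in3 = 0, in0 = 0, in2 = 0 and in1=1, in4=1:
g1 = in3 ⊕ in0 = 0 ⊕ 0 = 0
g2 = in4 ∧ g1 = 1 ∧ 0 = 0
g3 = g2 ⊕ in2 = 0 ⊕ 0 = 0
g4 = ¬g3 = ¬0 = 1
g5 = ¬g4 = ¬1 = 0
g6 = g5 ⊕ in1 = 0 ⊕ 1 = 1
So g6 = 1.

in1=1 in4=1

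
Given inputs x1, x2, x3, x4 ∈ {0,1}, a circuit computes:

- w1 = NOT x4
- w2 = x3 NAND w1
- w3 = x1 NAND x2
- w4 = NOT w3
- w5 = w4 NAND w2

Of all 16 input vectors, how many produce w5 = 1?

13

w5 = w4 NAND w2 must be 1, so at least one of w4, w2 is 0.
Enumerating the 16 input combinations, 13 give w5 = 1 and 3 give w5 = 0.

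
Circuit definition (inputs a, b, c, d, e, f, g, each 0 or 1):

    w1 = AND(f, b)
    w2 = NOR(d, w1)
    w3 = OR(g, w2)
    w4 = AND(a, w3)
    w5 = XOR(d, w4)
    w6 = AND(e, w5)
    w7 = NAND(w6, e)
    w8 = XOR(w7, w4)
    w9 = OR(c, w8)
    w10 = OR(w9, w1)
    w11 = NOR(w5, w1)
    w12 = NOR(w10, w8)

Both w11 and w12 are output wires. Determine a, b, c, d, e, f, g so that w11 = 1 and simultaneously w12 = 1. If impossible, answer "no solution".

Check with a=1 b=0 c=0 d=1 e=1 f=1 g=1:
w1 = AND(f, b) = AND(1, 0) = 0
w2 = NOR(d, w1) = NOR(1, 0) = 0
w3 = OR(g, w2) = OR(1, 0) = 1
w4 = AND(a, w3) = AND(1, 1) = 1
w5 = XOR(d, w4) = XOR(1, 1) = 0
w6 = AND(e, w5) = AND(1, 0) = 0
w7 = NAND(w6, e) = NAND(0, 1) = 1
w8 = XOR(w7, w4) = XOR(1, 1) = 0
w9 = OR(c, w8) = OR(0, 0) = 0
w10 = OR(w9, w1) = OR(0, 0) = 0
w11 = NOR(w5, w1) = NOR(0, 0) = 1
w12 = NOR(w10, w8) = NOR(0, 0) = 1
So w11 = 1 and w12 = 1.

a=1 b=0 c=0 d=1 e=1 f=1 g=1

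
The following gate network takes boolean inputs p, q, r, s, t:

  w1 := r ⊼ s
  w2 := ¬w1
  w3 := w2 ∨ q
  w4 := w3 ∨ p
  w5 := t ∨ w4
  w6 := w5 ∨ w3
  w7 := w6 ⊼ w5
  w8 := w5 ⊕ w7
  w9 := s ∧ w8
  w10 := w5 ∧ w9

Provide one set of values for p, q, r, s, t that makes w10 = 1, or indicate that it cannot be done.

w10 = w5 ∧ w9 must be 1, so both w5 = 1 and w9 = 1.
w5 = t ∨ w4 must be 1, so at least one of t, w4 is 1.
w9 = s ∧ w8 must be 1, so both s = 1 and w8 = 1.
Check with p=1, q=0, r=1, s=1, t=1:
w1 = r ⊼ s = 1 ⊼ 1 = 0
w2 = ¬w1 = ¬0 = 1
w3 = w2 ∨ q = 1 ∨ 0 = 1
w4 = w3 ∨ p = 1 ∨ 1 = 1
w5 = t ∨ w4 = 1 ∨ 1 = 1
w6 = w5 ∨ w3 = 1 ∨ 1 = 1
w7 = w6 ⊼ w5 = 1 ⊼ 1 = 0
w8 = w5 ⊕ w7 = 1 ⊕ 0 = 1
w9 = s ∧ w8 = 1 ∧ 1 = 1
w10 = w5 ∧ w9 = 1 ∧ 1 = 1
So w10 = 1 as required.

p=1, q=0, r=1, s=1, t=1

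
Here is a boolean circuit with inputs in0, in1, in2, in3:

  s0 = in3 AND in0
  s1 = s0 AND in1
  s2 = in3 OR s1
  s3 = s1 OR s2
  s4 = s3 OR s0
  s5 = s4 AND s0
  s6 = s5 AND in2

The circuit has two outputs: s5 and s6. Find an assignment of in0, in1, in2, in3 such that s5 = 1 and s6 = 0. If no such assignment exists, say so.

in0=1, in1=0, in2=0, in3=1

Check with in0=1, in1=0, in2=0, in3=1:
s0 = in3 AND in0 = 1 AND 1 = 1
s1 = s0 AND in1 = 1 AND 0 = 0
s2 = in3 OR s1 = 1 OR 0 = 1
s3 = s1 OR s2 = 0 OR 1 = 1
s4 = s3 OR s0 = 1 OR 1 = 1
s5 = s4 AND s0 = 1 AND 1 = 1
s6 = s5 AND in2 = 1 AND 0 = 0
So s5 = 1 and s6 = 0.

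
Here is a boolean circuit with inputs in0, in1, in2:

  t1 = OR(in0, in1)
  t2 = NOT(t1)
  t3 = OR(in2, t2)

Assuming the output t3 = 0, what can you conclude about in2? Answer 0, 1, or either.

0

t3 = OR(in2, t2) must be 0, so both in2 = 0 and t2 = 0.
t2 = NOT(t1) must be 0, so t1 = 1.
t1 = OR(in0, in1) must be 1, so at least one of in0, in1 is 1.
Every assignment with t3 = 0 has in2 = 0; there are 3 such assignment(s).
  in0=0, in1=1, in2=0
  in0=1, in1=0, in2=0
  in0=1, in1=1, in2=0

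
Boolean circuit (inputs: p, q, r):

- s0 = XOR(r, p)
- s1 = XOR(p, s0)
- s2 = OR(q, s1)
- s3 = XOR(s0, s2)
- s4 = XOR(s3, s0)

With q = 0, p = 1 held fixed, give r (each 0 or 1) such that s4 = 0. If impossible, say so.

s4 = XOR(s3, s0) must be 0, so s3 and s0 are equal.
Check with q = 0, p = 1 and r=0:
s0 = XOR(r, p) = XOR(0, 1) = 1
s1 = XOR(p, s0) = XOR(1, 1) = 0
s2 = OR(q, s1) = OR(0, 0) = 0
s3 = XOR(s0, s2) = XOR(1, 0) = 1
s4 = XOR(s3, s0) = XOR(1, 1) = 0
So s4 = 0.

r=0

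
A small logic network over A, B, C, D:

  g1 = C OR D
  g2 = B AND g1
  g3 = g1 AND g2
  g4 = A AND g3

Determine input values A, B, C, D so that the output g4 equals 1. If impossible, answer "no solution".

g4 = A AND g3 must be 1, so both A = 1 and g3 = 1.
Check with A=1, B=1, C=0, D=1:
g1 = C OR D = 0 OR 1 = 1
g2 = B AND g1 = 1 AND 1 = 1
g3 = g1 AND g2 = 1 AND 1 = 1
g4 = A AND g3 = 1 AND 1 = 1
So g4 = 1 as required.

A=1, B=1, C=0, D=1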